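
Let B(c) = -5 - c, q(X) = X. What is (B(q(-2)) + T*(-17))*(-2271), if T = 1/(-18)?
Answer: 28009/6 ≈ 4668.2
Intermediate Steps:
T = -1/18 ≈ -0.055556
(B(q(-2)) + T*(-17))*(-2271) = ((-5 - 1*(-2)) - 1/18*(-17))*(-2271) = ((-5 + 2) + 17/18)*(-2271) = (-3 + 17/18)*(-2271) = -37/18*(-2271) = 28009/6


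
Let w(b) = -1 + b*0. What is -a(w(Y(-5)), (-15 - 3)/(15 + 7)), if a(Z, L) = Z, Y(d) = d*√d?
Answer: 1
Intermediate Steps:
Y(d) = d^(3/2)
w(b) = -1 (w(b) = -1 + 0 = -1)
-a(w(Y(-5)), (-15 - 3)/(15 + 7)) = -1*(-1) = 1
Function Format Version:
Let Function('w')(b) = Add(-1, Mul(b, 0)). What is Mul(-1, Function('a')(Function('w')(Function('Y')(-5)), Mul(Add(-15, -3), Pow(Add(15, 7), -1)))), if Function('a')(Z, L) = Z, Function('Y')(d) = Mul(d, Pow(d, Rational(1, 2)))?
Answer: 1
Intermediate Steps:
Function('Y')(d) = Pow(d, Rational(3, 2))
Function('w')(b) = -1 (Function('w')(b) = Add(-1, 0) = -1)
Mul(-1, Function('a')(Function('w')(Function('Y')(-5)), Mul(Add(-15, -3), Pow(Add(15, 7), -1)))) = Mul(-1, -1) = 1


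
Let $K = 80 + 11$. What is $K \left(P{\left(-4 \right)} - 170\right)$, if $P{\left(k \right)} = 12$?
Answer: $-14378$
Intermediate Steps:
$K = 91$
$K \left(P{\left(-4 \right)} - 170\right) = 91 \left(12 - 170\right) = 91 \left(-158\right) = -14378$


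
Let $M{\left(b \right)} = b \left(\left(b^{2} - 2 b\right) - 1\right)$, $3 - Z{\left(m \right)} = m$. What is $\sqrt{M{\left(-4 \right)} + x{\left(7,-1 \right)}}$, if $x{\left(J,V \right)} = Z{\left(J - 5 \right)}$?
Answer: $i \sqrt{91} \approx 9.5394 i$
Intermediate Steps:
$Z{\left(m \right)} = 3 - m$
$x{\left(J,V \right)} = 8 - J$ ($x{\left(J,V \right)} = 3 - \left(J - 5\right) = 3 - \left(-5 + J\right) = 8 - J$)
$M{\left(b \right)} = b \left(-1 + b^{2} - 2 b\right)$
$\sqrt{M{\left(-4 \right)} + x{\left(7,-1 \right)}} = \sqrt{- 4 \left(-1 + \left(-4\right)^{2} - -8\right) + \left(8 - 7\right)} = \sqrt{- 4 \left(-1 + 16 + 8\right) + \left(8 - 7\right)} = \sqrt{\left(-4\right) 23 + 1} = \sqrt{-92 + 1} = \sqrt{-91} = i \sqrt{91}$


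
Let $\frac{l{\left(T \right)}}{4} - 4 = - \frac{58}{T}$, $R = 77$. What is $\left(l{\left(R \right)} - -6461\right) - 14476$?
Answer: $- \frac{616155}{77} \approx -8002.0$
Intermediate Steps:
$l{\left(T \right)} = 16 - \frac{232}{T}$ ($l{\left(T \right)} = 16 + 4 \left(- \frac{58}{T}\right) = 16 - \frac{232}{T}$)
$\left(l{\left(R \right)} - -6461\right) - 14476 = \left(\left(16 - \frac{232}{77}\right) - -6461\right) - 14476 = \left(\left(16 - \frac{232}{77}\right) + 6461\right) - 14476 = \left(\frac{1000}{77} + 6461\right) - 14476 = \frac{498497}{77} - 14476 = - \frac{616155}{77}$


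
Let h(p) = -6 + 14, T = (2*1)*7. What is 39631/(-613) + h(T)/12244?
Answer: -121309265/1876393 ≈ -64.650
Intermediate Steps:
T = 14 (T = 2*7 = 14)
h(p) = 8
39631/(-613) + h(T)/12244 = 39631/(-613) + 8/12244 = 39631*(-1/613) + 8*(1/12244) = -39631/613 + 2/3061 = -121309265/1876393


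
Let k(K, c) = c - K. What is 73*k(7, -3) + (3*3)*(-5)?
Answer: -775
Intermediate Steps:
73*k(7, -3) + (3*3)*(-5) = 73*(-3 - 1*7) + (3*3)*(-5) = 73*(-3 - 7) + 9*(-5) = 73*(-10) - 45 = -730 - 45 = -775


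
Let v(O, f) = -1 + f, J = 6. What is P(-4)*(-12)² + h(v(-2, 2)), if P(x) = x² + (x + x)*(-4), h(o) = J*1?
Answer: 6918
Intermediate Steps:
h(o) = 6 (h(o) = 6*1 = 6)
P(x) = x² - 8*x (P(x) = x² + (2*x)*(-4) = x² - 8*x)
P(-4)*(-12)² + h(v(-2, 2)) = -4*(-8 - 4)*(-12)² + 6 = -4*(-12)*144 + 6 = 48*144 + 6 = 6912 + 6 = 6918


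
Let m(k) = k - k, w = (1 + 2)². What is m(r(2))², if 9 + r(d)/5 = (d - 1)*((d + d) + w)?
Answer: 0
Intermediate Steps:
w = 9 (w = 3² = 9)
r(d) = -45 + 5*(-1 + d)*(9 + 2*d) (r(d) = -45 + 5*((d - 1)*((d + d) + 9)) = -45 + 5*((-1 + d)*(2*d + 9)) = -45 + 5*((-1 + d)*(9 + 2*d)) = -45 + 5*(-1 + d)*(9 + 2*d))
m(k) = 0
m(r(2))² = 0² = 0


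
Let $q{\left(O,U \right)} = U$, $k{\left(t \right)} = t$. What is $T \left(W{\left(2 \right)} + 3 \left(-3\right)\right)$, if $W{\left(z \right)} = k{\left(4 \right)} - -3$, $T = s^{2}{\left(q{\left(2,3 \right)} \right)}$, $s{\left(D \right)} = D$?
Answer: $-18$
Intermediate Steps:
$T = 9$ ($T = 3^{2} = 9$)
$W{\left(z \right)} = 7$ ($W{\left(z \right)} = 4 - -3 = 4 + 3 = 7$)
$T \left(W{\left(2 \right)} + 3 \left(-3\right)\right) = 9 \left(7 + 3 \left(-3\right)\right) = 9 \left(7 - 9\right) = 9 \left(-2\right) = -18$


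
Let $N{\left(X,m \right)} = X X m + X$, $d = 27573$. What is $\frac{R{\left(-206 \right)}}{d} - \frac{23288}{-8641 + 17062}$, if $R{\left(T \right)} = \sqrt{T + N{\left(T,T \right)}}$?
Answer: $- \frac{23288}{8421} + \frac{2 i \sqrt{2185557}}{27573} \approx -2.7655 + 0.10723 i$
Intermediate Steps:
$N{\left(X,m \right)} = X + m X^{2}$ ($N{\left(X,m \right)} = X^{2} m + X = m X^{2} + X = X + m X^{2}$)
$R{\left(T \right)} = \sqrt{T + T \left(1 + T^{2}\right)}$ ($R{\left(T \right)} = \sqrt{T + T \left(1 + T T\right)} = \sqrt{T + T \left(1 + T^{2}\right)}$)
$\frac{R{\left(-206 \right)}}{d} - \frac{23288}{-8641 + 17062} = \frac{\sqrt{- 206 \left(2 + \left(-206\right)^{2}\right)}}{27573} - \frac{23288}{-8641 + 17062} = \sqrt{- 206 \left(2 + 42436\right)} \frac{1}{27573} - \frac{23288}{8421} = \sqrt{\left(-206\right) 42438} \cdot \frac{1}{27573} - \frac{23288}{8421} = \sqrt{-8742228} \cdot \frac{1}{27573} - \frac{23288}{8421} = 2 i \sqrt{2185557} \cdot \frac{1}{27573} - \frac{23288}{8421} = \frac{2 i \sqrt{2185557}}{27573} - \frac{23288}{8421} = - \frac{23288}{8421} + \frac{2 i \sqrt{2185557}}{27573}$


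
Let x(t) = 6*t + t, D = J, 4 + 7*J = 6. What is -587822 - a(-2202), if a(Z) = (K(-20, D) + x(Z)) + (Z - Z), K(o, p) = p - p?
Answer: -572408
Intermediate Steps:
J = 2/7 (J = -4/7 + (⅐)*6 = -4/7 + 6/7 = 2/7 ≈ 0.28571)
D = 2/7 ≈ 0.28571
K(o, p) = 0
x(t) = 7*t
a(Z) = 7*Z (a(Z) = (0 + 7*Z) + (Z - Z) = 7*Z + 0 = 7*Z)
-587822 - a(-2202) = -587822 - 7*(-2202) = -587822 - 1*(-15414) = -587822 + 15414 = -572408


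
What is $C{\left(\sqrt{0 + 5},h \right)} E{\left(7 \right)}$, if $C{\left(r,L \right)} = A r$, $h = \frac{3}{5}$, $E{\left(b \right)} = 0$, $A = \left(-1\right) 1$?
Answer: $0$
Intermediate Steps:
$A = -1$
$h = \frac{3}{5}$ ($h = 3 \cdot \frac{1}{5} = \frac{3}{5} \approx 0.6$)
$C{\left(r,L \right)} = - r$
$C{\left(\sqrt{0 + 5},h \right)} E{\left(7 \right)} = - \sqrt{0 + 5} \cdot 0 = - \sqrt{5} \cdot 0 = 0$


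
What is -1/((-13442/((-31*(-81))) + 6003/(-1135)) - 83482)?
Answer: 2849985/237952777973 ≈ 1.1977e-5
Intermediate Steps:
-1/((-13442/((-31*(-81))) + 6003/(-1135)) - 83482) = -1/((-13442/2511 + 6003*(-1/1135)) - 83482) = -1/((-13442*1/2511 - 6003/1135) - 83482) = -1/((-13442/2511 - 6003/1135) - 83482) = -1/(-30330203/2849985 - 83482) = -1/(-237952777973/2849985) = -1*(-2849985/237952777973) = 2849985/237952777973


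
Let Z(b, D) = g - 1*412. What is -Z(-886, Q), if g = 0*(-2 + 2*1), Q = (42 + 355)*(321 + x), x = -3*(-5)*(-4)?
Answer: 412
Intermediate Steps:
x = -60 (x = 15*(-4) = -60)
Q = 103617 (Q = (42 + 355)*(321 - 60) = 397*261 = 103617)
g = 0 (g = 0*(-2 + 2) = 0*0 = 0)
Z(b, D) = -412 (Z(b, D) = 0 - 1*412 = 0 - 412 = -412)
-Z(-886, Q) = -1*(-412) = 412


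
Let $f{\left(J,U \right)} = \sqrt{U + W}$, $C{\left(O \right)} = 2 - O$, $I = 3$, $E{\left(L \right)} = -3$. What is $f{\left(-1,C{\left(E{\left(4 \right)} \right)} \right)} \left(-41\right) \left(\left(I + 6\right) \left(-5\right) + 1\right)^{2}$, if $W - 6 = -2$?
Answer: $-238128$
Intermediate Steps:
$W = 4$ ($W = 6 - 2 = 4$)
$f{\left(J,U \right)} = \sqrt{4 + U}$ ($f{\left(J,U \right)} = \sqrt{U + 4} = \sqrt{4 + U}$)
$f{\left(-1,C{\left(E{\left(4 \right)} \right)} \right)} \left(-41\right) \left(\left(I + 6\right) \left(-5\right) + 1\right)^{2} = \sqrt{4 + \left(2 - -3\right)} \left(-41\right) \left(\left(3 + 6\right) \left(-5\right) + 1\right)^{2} = \sqrt{4 + \left(2 + 3\right)} \left(-41\right) \left(9 \left(-5\right) + 1\right)^{2} = \sqrt{4 + 5} \left(-41\right) \left(-45 + 1\right)^{2} = \sqrt{9} \left(-41\right) \left(-44\right)^{2} = 3 \left(-41\right) 1936 = \left(-123\right) 1936 = -238128$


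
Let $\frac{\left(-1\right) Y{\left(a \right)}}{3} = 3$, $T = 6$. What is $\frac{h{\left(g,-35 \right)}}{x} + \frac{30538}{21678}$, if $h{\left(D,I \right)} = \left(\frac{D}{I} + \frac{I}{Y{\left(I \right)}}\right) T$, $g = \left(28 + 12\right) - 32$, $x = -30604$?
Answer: $\frac{8173452541}{5805043230} \approx 1.408$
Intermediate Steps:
$Y{\left(a \right)} = -9$ ($Y{\left(a \right)} = \left(-3\right) 3 = -9$)
$g = 8$ ($g = 40 - 32 = 8$)
$h{\left(D,I \right)} = - \frac{2 I}{3} + \frac{6 D}{I}$ ($h{\left(D,I \right)} = \left(\frac{D}{I} + \frac{I}{-9}\right) 6 = \left(\frac{D}{I} + I \left(- \frac{1}{9}\right)\right) 6 = \left(\frac{D}{I} - \frac{I}{9}\right) 6 = \left(- \frac{I}{9} + \frac{D}{I}\right) 6 = - \frac{2 I}{3} + \frac{6 D}{I}$)
$\frac{h{\left(g,-35 \right)}}{x} + \frac{30538}{21678} = \frac{\left(- \frac{2}{3}\right) \left(-35\right) + 6 \cdot 8 \frac{1}{-35}}{-30604} + \frac{30538}{21678} = \left(\frac{70}{3} + 6 \cdot 8 \left(- \frac{1}{35}\right)\right) \left(- \frac{1}{30604}\right) + 30538 \cdot \frac{1}{21678} = \left(\frac{70}{3} - \frac{48}{35}\right) \left(- \frac{1}{30604}\right) + \frac{15269}{10839} = \frac{2306}{105} \left(- \frac{1}{30604}\right) + \frac{15269}{10839} = - \frac{1153}{1606710} + \frac{15269}{10839} = \frac{8173452541}{5805043230}$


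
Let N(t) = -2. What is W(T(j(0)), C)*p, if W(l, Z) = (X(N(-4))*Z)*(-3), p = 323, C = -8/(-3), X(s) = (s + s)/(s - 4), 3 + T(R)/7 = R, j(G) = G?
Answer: -5168/3 ≈ -1722.7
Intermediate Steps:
T(R) = -21 + 7*R
X(s) = 2*s/(-4 + s) (X(s) = (2*s)/(-4 + s) = 2*s/(-4 + s))
C = 8/3 (C = -8*(-⅓) = 8/3 ≈ 2.6667)
W(l, Z) = -2*Z (W(l, Z) = ((2*(-2)/(-4 - 2))*Z)*(-3) = ((2*(-2)/(-6))*Z)*(-3) = ((2*(-2)*(-⅙))*Z)*(-3) = (2*Z/3)*(-3) = -2*Z)
W(T(j(0)), C)*p = -2*8/3*323 = -16/3*323 = -5168/3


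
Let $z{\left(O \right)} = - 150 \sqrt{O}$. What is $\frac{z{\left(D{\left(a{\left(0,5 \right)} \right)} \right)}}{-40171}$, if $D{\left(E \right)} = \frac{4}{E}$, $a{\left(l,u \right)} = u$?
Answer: $\frac{60 \sqrt{5}}{40171} \approx 0.0033398$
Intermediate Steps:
$\frac{z{\left(D{\left(a{\left(0,5 \right)} \right)} \right)}}{-40171} = \frac{\left(-150\right) \sqrt{\frac{4}{5}}}{-40171} = - 150 \sqrt{4 \cdot \frac{1}{5}} \left(- \frac{1}{40171}\right) = - 150 \sqrt{\frac{4}{5}} \left(- \frac{1}{40171}\right) = - 150 \frac{2 \sqrt{5}}{5} \left(- \frac{1}{40171}\right) = - 60 \sqrt{5} \left(- \frac{1}{40171}\right) = \frac{60 \sqrt{5}}{40171}$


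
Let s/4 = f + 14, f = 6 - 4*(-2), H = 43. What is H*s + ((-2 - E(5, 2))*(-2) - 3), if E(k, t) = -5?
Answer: 4807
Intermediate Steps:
f = 14 (f = 6 + 8 = 14)
s = 112 (s = 4*(14 + 14) = 4*28 = 112)
H*s + ((-2 - E(5, 2))*(-2) - 3) = 43*112 + ((-2 - 1*(-5))*(-2) - 3) = 4816 + ((-2 + 5)*(-2) - 3) = 4816 + (3*(-2) - 3) = 4816 + (-6 - 3) = 4816 - 9 = 4807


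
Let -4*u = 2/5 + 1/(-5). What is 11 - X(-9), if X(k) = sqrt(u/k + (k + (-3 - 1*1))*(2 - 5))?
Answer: 11 - sqrt(35105)/30 ≈ 4.7546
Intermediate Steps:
u = -1/20 (u = -(2/5 + 1/(-5))/4 = -(2*(1/5) + 1*(-1/5))/4 = -(2/5 - 1/5)/4 = -1/4*1/5 = -1/20 ≈ -0.050000)
X(k) = sqrt(12 - 3*k - 1/(20*k)) (X(k) = sqrt(-1/(20*k) + (k + (-3 - 1*1))*(2 - 5)) = sqrt(-1/(20*k) + (k + (-3 - 1))*(-3)) = sqrt(-1/(20*k) + (k - 4)*(-3)) = sqrt(-1/(20*k) + (-4 + k)*(-3)) = sqrt(-1/(20*k) + (12 - 3*k)) = sqrt(12 - 3*k - 1/(20*k)))
11 - X(-9) = 11 - sqrt(1200 - 300*(-9) - 5/(-9))/10 = 11 - sqrt(1200 + 2700 - 5*(-1/9))/10 = 11 - sqrt(1200 + 2700 + 5/9)/10 = 11 - sqrt(35105/9)/10 = 11 - sqrt(35105)/3/10 = 11 - sqrt(35105)/30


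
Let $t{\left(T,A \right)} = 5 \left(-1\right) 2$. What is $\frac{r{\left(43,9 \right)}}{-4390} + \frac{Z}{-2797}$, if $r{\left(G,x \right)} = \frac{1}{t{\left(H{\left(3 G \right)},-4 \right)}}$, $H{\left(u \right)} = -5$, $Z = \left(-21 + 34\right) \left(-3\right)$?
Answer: $\frac{1714897}{122788300} \approx 0.013966$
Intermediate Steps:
$Z = -39$ ($Z = 13 \left(-3\right) = -39$)
$t{\left(T,A \right)} = -10$ ($t{\left(T,A \right)} = \left(-5\right) 2 = -10$)
$r{\left(G,x \right)} = - \frac{1}{10}$ ($r{\left(G,x \right)} = \frac{1}{-10} = - \frac{1}{10}$)
$\frac{r{\left(43,9 \right)}}{-4390} + \frac{Z}{-2797} = - \frac{1}{10 \left(-4390\right)} - \frac{39}{-2797} = \left(- \frac{1}{10}\right) \left(- \frac{1}{4390}\right) - - \frac{39}{2797} = \frac{1}{43900} + \frac{39}{2797} = \frac{1714897}{122788300}$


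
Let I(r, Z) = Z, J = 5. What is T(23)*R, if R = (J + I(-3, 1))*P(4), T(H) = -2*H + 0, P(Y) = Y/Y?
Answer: -276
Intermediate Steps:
P(Y) = 1
T(H) = -2*H
R = 6 (R = (5 + 1)*1 = 6*1 = 6)
T(23)*R = -2*23*6 = -46*6 = -276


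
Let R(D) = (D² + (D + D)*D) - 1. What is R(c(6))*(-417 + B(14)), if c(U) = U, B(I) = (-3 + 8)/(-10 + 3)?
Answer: -312868/7 ≈ -44695.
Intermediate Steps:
B(I) = -5/7 (B(I) = 5/(-7) = 5*(-⅐) = -5/7)
R(D) = -1 + 3*D² (R(D) = (D² + (2*D)*D) - 1 = (D² + 2*D²) - 1 = 3*D² - 1 = -1 + 3*D²)
R(c(6))*(-417 + B(14)) = (-1 + 3*6²)*(-417 - 5/7) = (-1 + 3*36)*(-2924/7) = (-1 + 108)*(-2924/7) = 107*(-2924/7) = -312868/7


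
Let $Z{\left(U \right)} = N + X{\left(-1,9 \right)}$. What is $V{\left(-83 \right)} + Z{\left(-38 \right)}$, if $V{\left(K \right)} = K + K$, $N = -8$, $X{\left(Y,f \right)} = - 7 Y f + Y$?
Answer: $-112$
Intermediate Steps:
$X{\left(Y,f \right)} = Y - 7 Y f$ ($X{\left(Y,f \right)} = - 7 Y f + Y = Y - 7 Y f$)
$V{\left(K \right)} = 2 K$
$Z{\left(U \right)} = 54$ ($Z{\left(U \right)} = -8 - \left(1 - 63\right) = -8 - -62 = -8 + 62 = 54$)
$V{\left(-83 \right)} + Z{\left(-38 \right)} = 2 \left(-83\right) + 54 = -166 + 54 = -112$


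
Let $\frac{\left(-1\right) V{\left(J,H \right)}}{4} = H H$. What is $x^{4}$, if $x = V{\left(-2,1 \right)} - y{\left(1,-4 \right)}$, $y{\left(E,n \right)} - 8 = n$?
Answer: $4096$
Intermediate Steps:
$y{\left(E,n \right)} = 8 + n$
$V{\left(J,H \right)} = - 4 H^{2}$ ($V{\left(J,H \right)} = - 4 H H = - 4 H^{2}$)
$x = -8$ ($x = - 4 \cdot 1^{2} - \left(8 - 4\right) = \left(-4\right) 1 - 4 = -4 - 4 = -8$)
$x^{4} = \left(-8\right)^{4} = 4096$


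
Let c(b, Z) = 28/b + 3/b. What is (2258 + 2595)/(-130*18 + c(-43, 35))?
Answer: -208679/100651 ≈ -2.0733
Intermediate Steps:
c(b, Z) = 31/b
(2258 + 2595)/(-130*18 + c(-43, 35)) = (2258 + 2595)/(-130*18 + 31/(-43)) = 4853/(-2340 + 31*(-1/43)) = 4853/(-2340 - 31/43) = 4853/(-100651/43) = 4853*(-43/100651) = -208679/100651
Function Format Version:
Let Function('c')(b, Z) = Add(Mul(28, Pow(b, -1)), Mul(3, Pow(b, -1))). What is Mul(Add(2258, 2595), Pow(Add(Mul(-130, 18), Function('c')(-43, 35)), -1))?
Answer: Rational(-208679, 100651) ≈ -2.0733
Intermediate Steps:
Function('c')(b, Z) = Mul(31, Pow(b, -1))
Mul(Add(2258, 2595), Pow(Add(Mul(-130, 18), Function('c')(-43, 35)), -1)) = Mul(Add(2258, 2595), Pow(Add(Mul(-130, 18), Mul(31, Pow(-43, -1))), -1)) = Mul(4853, Pow(Add(-2340, Mul(31, Rational(-1, 43))), -1)) = Mul(4853, Pow(Add(-2340, Rational(-31, 43)), -1)) = Mul(4853, Pow(Rational(-100651, 43), -1)) = Mul(4853, Rational(-43, 100651)) = Rational(-208679, 100651)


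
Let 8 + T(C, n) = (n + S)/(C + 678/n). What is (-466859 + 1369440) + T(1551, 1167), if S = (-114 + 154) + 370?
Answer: 544762086198/603565 ≈ 9.0257e+5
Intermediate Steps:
S = 410 (S = 40 + 370 = 410)
T(C, n) = -8 + (410 + n)/(C + 678/n) (T(C, n) = -8 + (n + 410)/(C + 678/n) = -8 + (410 + n)/(C + 678/n))
(-466859 + 1369440) + T(1551, 1167) = (-466859 + 1369440) + (-5424 + 1167**2 + 410*1167 - 8*1551*1167)/(678 + 1551*1167) = 902581 + (-5424 + 1361889 + 478470 - 14480136)/(678 + 1810017) = 902581 - 12645201/1810695 = 902581 + (1/1810695)*(-12645201) = 902581 - 4215067/603565 = 544762086198/603565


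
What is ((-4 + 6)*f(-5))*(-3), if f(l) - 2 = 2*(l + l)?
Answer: 108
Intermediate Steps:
f(l) = 2 + 4*l (f(l) = 2 + 2*(l + l) = 2 + 2*(2*l) = 2 + 4*l)
((-4 + 6)*f(-5))*(-3) = ((-4 + 6)*(2 + 4*(-5)))*(-3) = (2*(2 - 20))*(-3) = (2*(-18))*(-3) = -36*(-3) = 108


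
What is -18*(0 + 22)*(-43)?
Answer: 17028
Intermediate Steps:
-18*(0 + 22)*(-43) = -18*22*(-43) = -396*(-43) = 17028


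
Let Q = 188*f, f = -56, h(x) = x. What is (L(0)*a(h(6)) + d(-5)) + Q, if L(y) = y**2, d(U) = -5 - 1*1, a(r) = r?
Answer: -10534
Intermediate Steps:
d(U) = -6 (d(U) = -5 - 1 = -6)
Q = -10528 (Q = 188*(-56) = -10528)
(L(0)*a(h(6)) + d(-5)) + Q = (0**2*6 - 6) - 10528 = (0*6 - 6) - 10528 = (0 - 6) - 10528 = -6 - 10528 = -10534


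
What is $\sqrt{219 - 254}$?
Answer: $i \sqrt{35} \approx 5.9161 i$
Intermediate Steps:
$\sqrt{219 - 254} = \sqrt{-35} = i \sqrt{35}$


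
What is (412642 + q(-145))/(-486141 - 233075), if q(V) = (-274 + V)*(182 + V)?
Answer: -397139/719216 ≈ -0.55218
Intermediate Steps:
(412642 + q(-145))/(-486141 - 233075) = (412642 + (-49868 + (-145)² - 92*(-145)))/(-486141 - 233075) = (412642 + (-49868 + 21025 + 13340))/(-719216) = (412642 - 15503)*(-1/719216) = 397139*(-1/719216) = -397139/719216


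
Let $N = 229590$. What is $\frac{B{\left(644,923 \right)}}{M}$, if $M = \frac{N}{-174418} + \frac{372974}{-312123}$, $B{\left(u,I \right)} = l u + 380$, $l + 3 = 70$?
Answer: $- \frac{169261331132328}{9765264193} \approx -17333.0$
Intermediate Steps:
$l = 67$ ($l = -3 + 70 = 67$)
$B{\left(u,I \right)} = 380 + 67 u$ ($B{\left(u,I \right)} = 67 u + 380 = 380 + 67 u$)
$M = - \frac{9765264193}{3888562101}$ ($M = \frac{229590}{-174418} + \frac{372974}{-312123} = 229590 \left(- \frac{1}{174418}\right) + 372974 \left(- \frac{1}{312123}\right) = - \frac{114795}{87209} - \frac{53282}{44589} = - \frac{9765264193}{3888562101} \approx -2.5113$)
$\frac{B{\left(644,923 \right)}}{M} = \frac{380 + 67 \cdot 644}{- \frac{9765264193}{3888562101}} = \left(380 + 43148\right) \left(- \frac{3888562101}{9765264193}\right) = 43528 \left(- \frac{3888562101}{9765264193}\right) = - \frac{169261331132328}{9765264193}$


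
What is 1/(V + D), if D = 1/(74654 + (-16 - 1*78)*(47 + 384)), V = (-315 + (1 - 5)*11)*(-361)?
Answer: 34140/4424509861 ≈ 7.7161e-6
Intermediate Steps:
V = 129599 (V = (-315 - 4*11)*(-361) = (-315 - 44)*(-361) = -359*(-361) = 129599)
D = 1/34140 (D = 1/(74654 + (-16 - 78)*431) = 1/(74654 - 94*431) = 1/(74654 - 40514) = 1/34140 ≈ 2.9291e-5)
1/(V + D) = 1/(129599 + 1/34140) = 1/(4424509861/34140) = 34140/4424509861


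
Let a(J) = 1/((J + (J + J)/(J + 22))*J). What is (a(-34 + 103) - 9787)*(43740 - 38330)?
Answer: -23443798196600/442773 ≈ -5.2948e+7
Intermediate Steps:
a(J) = 1/(J*(J + 2*J/(22 + J))) (a(J) = 1/((J + (2*J)/(22 + J))*J) = 1/((J + 2*J/(22 + J))*J) = 1/(J*(J + 2*J/(22 + J))))
(a(-34 + 103) - 9787)*(43740 - 38330) = ((22 + (-34 + 103))/((-34 + 103)**2*(24 + (-34 + 103))) - 9787)*(43740 - 38330) = ((22 + 69)/(69**2*(24 + 69)) - 9787)*5410 = ((1/4761)*91/93 - 9787)*5410 = ((1/4761)*(1/93)*91 - 9787)*5410 = (91/442773 - 9787)*5410 = -4333419260/442773*5410 = -23443798196600/442773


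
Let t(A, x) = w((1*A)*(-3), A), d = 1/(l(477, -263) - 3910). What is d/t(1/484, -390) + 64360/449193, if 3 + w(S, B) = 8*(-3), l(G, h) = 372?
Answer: 2049500851/14303203506 ≈ 0.14329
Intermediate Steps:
d = -1/3538 (d = 1/(372 - 3910) = 1/(-3538) = -1/3538 ≈ -0.00028265)
w(S, B) = -27 (w(S, B) = -3 + 8*(-3) = -3 - 24 = -27)
t(A, x) = -27
d/t(1/484, -390) + 64360/449193 = -1/3538/(-27) + 64360/449193 = -1/3538*(-1/27) + 64360*(1/449193) = 1/95526 + 64360/449193 = 2049500851/14303203506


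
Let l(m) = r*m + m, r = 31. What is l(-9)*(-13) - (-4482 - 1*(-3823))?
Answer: 4403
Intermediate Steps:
l(m) = 32*m (l(m) = 31*m + m = 32*m)
l(-9)*(-13) - (-4482 - 1*(-3823)) = (32*(-9))*(-13) - (-4482 - 1*(-3823)) = -288*(-13) - (-4482 + 3823) = 3744 - 1*(-659) = 3744 + 659 = 4403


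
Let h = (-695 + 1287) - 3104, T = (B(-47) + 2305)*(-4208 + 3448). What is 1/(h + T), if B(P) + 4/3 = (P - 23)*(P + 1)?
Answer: -3/12601496 ≈ -2.3807e-7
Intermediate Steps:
B(P) = -4/3 + (1 + P)*(-23 + P) (B(P) = -4/3 + (P - 23)*(P + 1) = -4/3 + (-23 + P)*(1 + P) = -4/3 + (1 + P)*(-23 + P))
T = -12593960/3 (T = ((-73/3 + (-47)**2 - 22*(-47)) + 2305)*(-4208 + 3448) = ((-73/3 + 2209 + 1034) + 2305)*(-760) = (9656/3 + 2305)*(-760) = (16571/3)*(-760) = -12593960/3 ≈ -4.1980e+6)
h = -2512 (h = 592 - 3104 = -2512)
1/(h + T) = 1/(-2512 - 12593960/3) = 1/(-12601496/3) = -3/12601496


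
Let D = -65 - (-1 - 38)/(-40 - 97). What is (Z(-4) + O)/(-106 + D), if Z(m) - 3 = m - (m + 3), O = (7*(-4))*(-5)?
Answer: -9590/11733 ≈ -0.81735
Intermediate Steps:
O = 140 (O = -28*(-5) = 140)
D = -8944/137 (D = -65 - (-39)/(-137) = -65 - (-39)*(-1)/137 = -65 - 1*39/137 = -65 - 39/137 = -8944/137 ≈ -65.285)
Z(m) = 0 (Z(m) = 3 + (m - (m + 3)) = 3 + (m - (3 + m)) = 3 + (m + (-3 - m)) = 3 - 3 = 0)
(Z(-4) + O)/(-106 + D) = (0 + 140)/(-106 - 8944/137) = 140/(-23466/137) = 140*(-137/23466) = -9590/11733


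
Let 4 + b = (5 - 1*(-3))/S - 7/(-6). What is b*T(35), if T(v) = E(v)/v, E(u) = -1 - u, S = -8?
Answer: 138/35 ≈ 3.9429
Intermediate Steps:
b = -23/6 (b = -4 + ((5 - 1*(-3))/(-8) - 7/(-6)) = -4 + ((5 + 3)*(-1/8) - 7*(-1/6)) = -4 + (8*(-1/8) + 7/6) = -4 + (-1 + 7/6) = -4 + 1/6 = -23/6 ≈ -3.8333)
T(v) = (-1 - v)/v
b*T(35) = -23*(-1 - 1*35)/(6*35) = -23*(-1 - 35)/210 = -23*(-36)/210 = -23/6*(-36/35) = 138/35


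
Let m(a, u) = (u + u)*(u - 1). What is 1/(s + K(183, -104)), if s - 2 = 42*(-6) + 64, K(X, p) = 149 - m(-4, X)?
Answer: -1/66649 ≈ -1.5004e-5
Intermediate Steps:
m(a, u) = 2*u*(-1 + u) (m(a, u) = (2*u)*(-1 + u) = 2*u*(-1 + u))
K(X, p) = 149 - 2*X*(-1 + X)
s = -186 (s = 2 + (42*(-6) + 64) = 2 + (-252 + 64) = 2 - 188 = -186)
1/(s + K(183, -104)) = 1/(-186 + (149 - 2*183*(-1 + 183))) = 1/(-186 + (149 - 2*183*182)) = 1/(-186 + (149 - 66612)) = 1/(-186 - 66463) = 1/(-66649) = -1/66649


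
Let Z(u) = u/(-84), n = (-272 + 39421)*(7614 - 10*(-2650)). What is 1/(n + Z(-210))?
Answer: 2/2671057977 ≈ 7.4877e-10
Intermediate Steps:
n = 1335528986 (n = 39149*(7614 + 26500) = 39149*34114 = 1335528986)
Z(u) = -u/84 (Z(u) = u*(-1/84) = -u/84)
1/(n + Z(-210)) = 1/(1335528986 - 1/84*(-210)) = 1/(1335528986 + 5/2) = 1/(2671057977/2) = 2/2671057977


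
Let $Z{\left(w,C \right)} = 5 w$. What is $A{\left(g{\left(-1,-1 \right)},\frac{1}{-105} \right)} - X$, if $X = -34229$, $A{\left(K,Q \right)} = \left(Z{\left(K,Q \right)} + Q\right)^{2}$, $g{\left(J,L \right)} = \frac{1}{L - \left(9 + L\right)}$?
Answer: $\frac{3396404209}{99225} \approx 34229.0$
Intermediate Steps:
$g{\left(J,L \right)} = - \frac{1}{9}$ ($g{\left(J,L \right)} = \frac{1}{-9} = - \frac{1}{9}$)
$A{\left(K,Q \right)} = \left(Q + 5 K\right)^{2}$ ($A{\left(K,Q \right)} = \left(5 K + Q\right)^{2} = \left(Q + 5 K\right)^{2}$)
$A{\left(g{\left(-1,-1 \right)},\frac{1}{-105} \right)} - X = \left(\frac{1}{-105} + 5 \left(- \frac{1}{9}\right)\right)^{2} - -34229 = \left(- \frac{1}{105} - \frac{5}{9}\right)^{2} + 34229 = \left(- \frac{178}{315}\right)^{2} + 34229 = \frac{31684}{99225} + 34229 = \frac{3396404209}{99225}$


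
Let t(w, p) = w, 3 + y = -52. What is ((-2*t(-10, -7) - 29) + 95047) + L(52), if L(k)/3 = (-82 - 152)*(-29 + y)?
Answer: 154006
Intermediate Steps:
y = -55 (y = -3 - 52 = -55)
L(k) = 58968 (L(k) = 3*((-82 - 152)*(-29 - 55)) = 3*(-234*(-84)) = 3*19656 = 58968)
((-2*t(-10, -7) - 29) + 95047) + L(52) = ((-2*(-10) - 29) + 95047) + 58968 = ((20 - 29) + 95047) + 58968 = (-9 + 95047) + 58968 = 95038 + 58968 = 154006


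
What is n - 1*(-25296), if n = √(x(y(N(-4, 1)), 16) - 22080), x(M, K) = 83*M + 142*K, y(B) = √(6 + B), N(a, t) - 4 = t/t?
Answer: 25296 + √(-19808 + 83*√11) ≈ 25296.0 + 139.76*I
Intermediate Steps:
N(a, t) = 5 (N(a, t) = 4 + t/t = 4 + 1 = 5)
n = √(-19808 + 83*√11) (n = √((83*√(6 + 5) + 142*16) - 22080) = √((83*√11 + 2272) - 22080) = √((2272 + 83*√11) - 22080) = √(-19808 + 83*√11) ≈ 139.76*I)
n - 1*(-25296) = √(-19808 + 83*√11) - 1*(-25296) = √(-19808 + 83*√11) + 25296 = 25296 + √(-19808 + 83*√11)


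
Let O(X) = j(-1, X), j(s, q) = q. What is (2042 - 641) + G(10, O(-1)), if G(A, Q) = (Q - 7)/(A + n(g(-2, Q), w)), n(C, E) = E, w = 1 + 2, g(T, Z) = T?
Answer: 18205/13 ≈ 1400.4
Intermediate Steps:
O(X) = X
w = 3
G(A, Q) = (-7 + Q)/(3 + A) (G(A, Q) = (Q - 7)/(A + 3) = (-7 + Q)/(3 + A))
(2042 - 641) + G(10, O(-1)) = (2042 - 641) + (-7 - 1)/(3 + 10) = 1401 - 8/13 = 18205/13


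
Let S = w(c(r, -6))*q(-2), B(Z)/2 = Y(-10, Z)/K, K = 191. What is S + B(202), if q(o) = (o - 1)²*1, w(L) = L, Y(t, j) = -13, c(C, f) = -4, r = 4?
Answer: -6902/191 ≈ -36.136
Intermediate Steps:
q(o) = (-1 + o)² (q(o) = (-1 + o)²*1 = (-1 + o)²)
B(Z) = -26/191 (B(Z) = 2*(-13/191) = -26/191)
S = -36 (S = -4*(-1 - 2)² = -4*(-3)² = -4*9 = -36)
S + B(202) = -36 - 26/191 = -6902/191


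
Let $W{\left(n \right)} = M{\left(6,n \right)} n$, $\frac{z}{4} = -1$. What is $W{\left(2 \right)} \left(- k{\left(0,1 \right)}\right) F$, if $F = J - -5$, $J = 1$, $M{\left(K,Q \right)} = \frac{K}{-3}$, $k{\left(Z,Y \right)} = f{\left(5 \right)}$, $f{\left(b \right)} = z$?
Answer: $-96$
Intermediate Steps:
$z = -4$ ($z = 4 \left(-1\right) = -4$)
$f{\left(b \right)} = -4$
$k{\left(Z,Y \right)} = -4$
$M{\left(K,Q \right)} = - \frac{K}{3}$ ($M{\left(K,Q \right)} = K \left(- \frac{1}{3}\right) = - \frac{K}{3}$)
$W{\left(n \right)} = - 2 n$ ($W{\left(n \right)} = \left(- \frac{1}{3}\right) 6 n = - 2 n$)
$F = 6$ ($F = 1 - -5 = 1 + 5 = 6$)
$W{\left(2 \right)} \left(- k{\left(0,1 \right)}\right) F = \left(-2\right) 2 \left(\left(-1\right) \left(-4\right)\right) 6 = \left(-4\right) 4 \cdot 6 = \left(-16\right) 6 = -96$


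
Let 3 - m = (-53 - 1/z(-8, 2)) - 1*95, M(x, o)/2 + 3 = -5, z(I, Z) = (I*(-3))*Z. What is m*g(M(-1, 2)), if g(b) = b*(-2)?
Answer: 14498/3 ≈ 4832.7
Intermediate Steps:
z(I, Z) = -3*I*Z (z(I, Z) = (-3*I)*Z = -3*I*Z)
M(x, o) = -16 (M(x, o) = -6 + 2*(-5) = -6 - 10 = -16)
g(b) = -2*b
m = 7249/48 (m = 3 - ((-53 - 1/((-3*(-8)*2))) - 1*95) = 3 - ((-53 - 1/48) - 95) = 3 - (-2545/48 - 95) = 3 - 1*(-7105/48) = 3 + 7105/48 = 7249/48 ≈ 151.02)
m*g(M(-1, 2)) = 7249*(-2*(-16))/48 = (7249/48)*32 = 14498/3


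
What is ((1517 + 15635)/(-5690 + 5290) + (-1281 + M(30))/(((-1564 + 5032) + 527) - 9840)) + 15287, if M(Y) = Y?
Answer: 445515662/29225 ≈ 15244.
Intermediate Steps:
((1517 + 15635)/(-5690 + 5290) + (-1281 + M(30))/(((-1564 + 5032) + 527) - 9840)) + 15287 = ((1517 + 15635)/(-5690 + 5290) + (-1281 + 30)/(((-1564 + 5032) + 527) - 9840)) + 15287 = (17152/(-400) - 1251/((3468 + 527) - 9840)) + 15287 = (17152*(-1/400) - 1251/(3995 - 9840)) + 15287 = (-1072/25 - 1251/(-5845)) + 15287 = (-1072/25 - 1251*(-1/5845)) + 15287 = (-1072/25 + 1251/5845) + 15287 = -1246913/29225 + 15287 = 445515662/29225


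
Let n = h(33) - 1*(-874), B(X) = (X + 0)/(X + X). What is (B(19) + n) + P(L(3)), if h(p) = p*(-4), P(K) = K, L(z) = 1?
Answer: 1487/2 ≈ 743.50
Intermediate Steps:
h(p) = -4*p
B(X) = 1/2 (B(X) = X/((2*X)) = X*(1/(2*X)) = 1/2)
n = 742 (n = -4*33 - 1*(-874) = -132 + 874 = 742)
(B(19) + n) + P(L(3)) = (1/2 + 742) + 1 = 1485/2 + 1 = 1487/2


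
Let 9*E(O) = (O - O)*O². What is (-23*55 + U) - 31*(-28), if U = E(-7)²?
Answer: -397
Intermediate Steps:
E(O) = 0 (E(O) = ((O - O)*O²)/9 = (0*O²)/9 = (⅑)*0 = 0)
U = 0 (U = 0² = 0)
(-23*55 + U) - 31*(-28) = (-23*55 + 0) - 31*(-28) = (-1265 + 0) + 868 = -1265 + 868 = -397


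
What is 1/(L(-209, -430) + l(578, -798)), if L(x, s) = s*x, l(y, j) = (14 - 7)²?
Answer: 1/89919 ≈ 1.1121e-5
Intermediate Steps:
l(y, j) = 49 (l(y, j) = 7² = 49)
1/(L(-209, -430) + l(578, -798)) = 1/(-430*(-209) + 49) = 1/(89870 + 49) = 1/89919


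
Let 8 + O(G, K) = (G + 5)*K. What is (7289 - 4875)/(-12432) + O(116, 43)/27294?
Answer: -108623/28276584 ≈ -0.0038414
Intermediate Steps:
O(G, K) = -8 + K*(5 + G) (O(G, K) = -8 + (G + 5)*K = -8 + (5 + G)*K = -8 + K*(5 + G))
(7289 - 4875)/(-12432) + O(116, 43)/27294 = (7289 - 4875)/(-12432) + (-8 + 5*43 + 116*43)/27294 = 2414*(-1/12432) + (-8 + 215 + 4988)*(1/27294) = -1207/6216 + 5195*(1/27294) = -1207/6216 + 5195/27294 = -108623/28276584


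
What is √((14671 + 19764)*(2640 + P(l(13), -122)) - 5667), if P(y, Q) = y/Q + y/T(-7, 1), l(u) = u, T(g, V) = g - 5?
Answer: √12171477803793/366 ≈ 9532.1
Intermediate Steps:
T(g, V) = -5 + g
P(y, Q) = -y/12 + y/Q (P(y, Q) = y/Q + y/(-5 - 7) = y/Q + y/(-12) = y/Q + y*(-1/12) = y/Q - y/12 = -y/12 + y/Q)
√((14671 + 19764)*(2640 + P(l(13), -122)) - 5667) = √((14671 + 19764)*(2640 + (-1/12*13 + 13/(-122))) - 5667) = √(34435*(2640 + (-13/12 + 13*(-1/122))) - 5667) = √(34435*(2640 + (-13/12 - 13/122)) - 5667) = √(34435*(2640 - 871/732) - 5667) = √(34435*(1931609/732) - 5667) = √(66514955915/732 - 5667) = √(66510807671/732) = √12171477803793/366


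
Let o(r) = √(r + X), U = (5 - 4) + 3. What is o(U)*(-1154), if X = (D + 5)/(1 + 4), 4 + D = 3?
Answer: -2308*√30/5 ≈ -2528.3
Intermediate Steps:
D = -1 (D = -4 + 3 = -1)
X = ⅘ (X = (-1 + 5)/(1 + 4) = 4/5 = 4*(⅕) = ⅘ ≈ 0.80000)
U = 4 (U = 1 + 3 = 4)
o(r) = √(⅘ + r) (o(r) = √(r + ⅘) = √(⅘ + r))
o(U)*(-1154) = (√(20 + 25*4)/5)*(-1154) = (√(20 + 100)/5)*(-1154) = (√120/5)*(-1154) = ((2*√30)/5)*(-1154) = (2*√30/5)*(-1154) = -2308*√30/5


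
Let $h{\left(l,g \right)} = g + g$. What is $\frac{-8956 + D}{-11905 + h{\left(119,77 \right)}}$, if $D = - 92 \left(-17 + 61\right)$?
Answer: $\frac{13004}{11751} \approx 1.1066$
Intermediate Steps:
$h{\left(l,g \right)} = 2 g$
$D = -4048$ ($D = \left(-92\right) 44 = -4048$)
$\frac{-8956 + D}{-11905 + h{\left(119,77 \right)}} = \frac{-8956 - 4048}{-11905 + 2 \cdot 77} = - \frac{13004}{-11905 + 154} = - \frac{13004}{-11751} = \left(-13004\right) \left(- \frac{1}{11751}\right) = \frac{13004}{11751}$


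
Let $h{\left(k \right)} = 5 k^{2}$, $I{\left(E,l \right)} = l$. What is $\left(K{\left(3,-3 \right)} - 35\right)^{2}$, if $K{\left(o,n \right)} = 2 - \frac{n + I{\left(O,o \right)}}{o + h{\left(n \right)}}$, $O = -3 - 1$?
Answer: $1089$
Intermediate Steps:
$O = -4$ ($O = -3 - 1 = -4$)
$K{\left(o,n \right)} = 2 - \frac{n + o}{o + 5 n^{2}}$
$\left(K{\left(3,-3 \right)} - 35\right)^{2} = \left(\frac{3 - -3 + 10 \left(-3\right)^{2}}{3 + 5 \left(-3\right)^{2}} - 35\right)^{2} = \left(\frac{3 + 3 + 10 \cdot 9}{3 + 5 \cdot 9} - 35\right)^{2} = \left(\frac{3 + 3 + 90}{3 + 45} - 35\right)^{2} = \left(\frac{1}{48} \cdot 96 - 35\right)^{2} = \left(2 - 35\right)^{2} = \left(-33\right)^{2} = 1089$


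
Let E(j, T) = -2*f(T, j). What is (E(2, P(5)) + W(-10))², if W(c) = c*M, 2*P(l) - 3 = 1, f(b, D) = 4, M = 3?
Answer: 1444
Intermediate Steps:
P(l) = 2 (P(l) = 3/2 + (½)*1 = 3/2 + ½ = 2)
W(c) = 3*c (W(c) = c*3 = 3*c)
E(j, T) = -8 (E(j, T) = -2*4 = -8)
(E(2, P(5)) + W(-10))² = (-8 + 3*(-10))² = (-8 - 30)² = (-38)² = 1444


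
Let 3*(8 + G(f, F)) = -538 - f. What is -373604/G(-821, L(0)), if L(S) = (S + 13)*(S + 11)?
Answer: -160116/37 ≈ -4327.5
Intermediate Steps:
L(S) = (11 + S)*(13 + S) (L(S) = (13 + S)*(11 + S) = (11 + S)*(13 + S))
G(f, F) = -562/3 - f/3 (G(f, F) = -8 + (-538 - f)/3 = -8 + (-538/3 - f/3) = -562/3 - f/3)
-373604/G(-821, L(0)) = -373604/(-562/3 - ⅓*(-821)) = -373604/(-562/3 + 821/3) = -373604/259/3 = -373604*3/259 = -160116/37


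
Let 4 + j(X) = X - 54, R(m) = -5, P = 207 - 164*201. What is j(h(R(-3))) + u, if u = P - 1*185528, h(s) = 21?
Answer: -218322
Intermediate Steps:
P = -32757 (P = 207 - 32964 = -32757)
j(X) = -58 + X (j(X) = -4 + (X - 54) = -4 + (-54 + X) = -58 + X)
u = -218285 (u = -32757 - 1*185528 = -32757 - 185528 = -218285)
j(h(R(-3))) + u = (-58 + 21) - 218285 = -37 - 218285 = -218322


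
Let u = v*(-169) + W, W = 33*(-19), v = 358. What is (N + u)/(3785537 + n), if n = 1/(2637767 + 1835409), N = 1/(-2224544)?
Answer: -76035129619019019/4708629234413988884 ≈ -0.016148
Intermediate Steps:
N = -1/2224544 ≈ -4.4953e-7
n = 1/4473176 ≈ 2.2355e-7
W = -627
u = -61129 (u = 358*(-169) - 627 = -60502 - 627 = -61129)
(N + u)/(3785537 + n) = (-1/2224544 - 61129)/(3785537 + 1/4473176) = -135984150177/(2224544*16933373255513/4473176) = -135984150177/2224544*4473176/16933373255513 = -76035129619019019/4708629234413988884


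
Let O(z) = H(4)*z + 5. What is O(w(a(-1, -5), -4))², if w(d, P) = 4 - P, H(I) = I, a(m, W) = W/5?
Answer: 1369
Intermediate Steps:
a(m, W) = W/5 (a(m, W) = W*(⅕) = W/5)
O(z) = 5 + 4*z (O(z) = 4*z + 5 = 5 + 4*z)
O(w(a(-1, -5), -4))² = (5 + 4*(4 - 1*(-4)))² = (5 + 4*(4 + 4))² = (5 + 4*8)² = (5 + 32)² = 37² = 1369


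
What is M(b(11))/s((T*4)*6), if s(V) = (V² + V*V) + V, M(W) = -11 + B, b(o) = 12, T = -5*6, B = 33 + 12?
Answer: 17/518040 ≈ 3.2816e-5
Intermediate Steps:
B = 45
T = -30
M(W) = 34 (M(W) = -11 + 45 = 34)
s(V) = V + 2*V² (s(V) = (V² + V²) + V = 2*V² + V = V + 2*V²)
M(b(11))/s((T*4)*6) = 34/(((-30*4*6)*(1 + 2*(-30*4*6)))) = 34/(((-120*6)*(1 + 2*(-120*6)))) = 34/((-720*(1 + 2*(-720)))) = 34/((-720*(1 - 1440))) = 34/((-720*(-1439))) = 34/1036080 = 34*(1/1036080) = 17/518040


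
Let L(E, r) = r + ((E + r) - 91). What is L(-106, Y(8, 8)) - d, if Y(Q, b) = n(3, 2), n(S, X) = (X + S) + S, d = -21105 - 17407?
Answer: 38331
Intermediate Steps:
d = -38512
n(S, X) = X + 2*S (n(S, X) = (S + X) + S = X + 2*S)
Y(Q, b) = 8 (Y(Q, b) = 2 + 2*3 = 2 + 6 = 8)
L(E, r) = -91 + E + 2*r (L(E, r) = r + (-91 + E + r) = -91 + E + 2*r)
L(-106, Y(8, 8)) - d = (-91 - 106 + 2*8) - 1*(-38512) = (-91 - 106 + 16) + 38512 = -181 + 38512 = 38331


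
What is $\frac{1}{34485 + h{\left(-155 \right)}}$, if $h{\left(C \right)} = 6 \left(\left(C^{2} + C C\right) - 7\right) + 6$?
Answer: $\frac{1}{322749} \approx 3.0984 \cdot 10^{-6}$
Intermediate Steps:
$h{\left(C \right)} = -36 + 12 C^{2}$ ($h{\left(C \right)} = 6 \left(\left(C^{2} + C^{2}\right) - 7\right) + 6 = 6 \left(2 C^{2} - 7\right) + 6 = 6 \left(-7 + 2 C^{2}\right) + 6 = \left(-42 + 12 C^{2}\right) + 6 = -36 + 12 C^{2}$)
$\frac{1}{34485 + h{\left(-155 \right)}} = \frac{1}{34485 - \left(36 - 12 \left(-155\right)^{2}\right)} = \frac{1}{34485 + \left(-36 + 12 \cdot 24025\right)} = \frac{1}{34485 + \left(-36 + 288300\right)} = \frac{1}{34485 + 288264} = \frac{1}{322749}$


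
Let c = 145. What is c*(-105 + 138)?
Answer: 4785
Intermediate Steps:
c*(-105 + 138) = 145*(-105 + 138) = 145*33 = 4785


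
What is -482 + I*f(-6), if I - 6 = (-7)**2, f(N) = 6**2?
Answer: 1498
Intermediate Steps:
f(N) = 36
I = 55 (I = 6 + (-7)**2 = 6 + 49 = 55)
-482 + I*f(-6) = -482 + 55*36 = -482 + 1980 = 1498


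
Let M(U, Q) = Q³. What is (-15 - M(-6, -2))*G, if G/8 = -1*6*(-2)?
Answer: -672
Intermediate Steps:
G = 96 (G = 8*(-1*6*(-2)) = 8*(-6*(-2)) = 8*12 = 96)
(-15 - M(-6, -2))*G = (-15 - 1*(-2)³)*96 = (-15 - 1*(-8))*96 = (-15 + 8)*96 = -7*96 = -672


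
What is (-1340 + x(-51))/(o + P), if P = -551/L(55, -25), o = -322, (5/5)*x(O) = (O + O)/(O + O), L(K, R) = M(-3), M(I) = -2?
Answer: 2678/93 ≈ 28.796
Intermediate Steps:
L(K, R) = -2
x(O) = 1 (x(O) = (O + O)/(O + O) = (2*O)/((2*O)) = (2*O)*(1/(2*O)) = 1)
P = 551/2 (P = -551/(-2) = -551*(-½) = 551/2 ≈ 275.50)
(-1340 + x(-51))/(o + P) = (-1340 + 1)/(-322 + 551/2) = -1339/(-93/2) = -1339*(-2/93) = 2678/93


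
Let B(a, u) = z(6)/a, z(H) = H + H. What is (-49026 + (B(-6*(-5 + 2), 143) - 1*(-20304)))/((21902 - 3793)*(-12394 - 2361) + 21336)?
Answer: 86164/801530877 ≈ 0.00010750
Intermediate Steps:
z(H) = 2*H
B(a, u) = 12/a (B(a, u) = (2*6)/a = 12/a)
(-49026 + (B(-6*(-5 + 2), 143) - 1*(-20304)))/((21902 - 3793)*(-12394 - 2361) + 21336) = (-49026 + (12/((-6*(-5 + 2))) - 1*(-20304)))/((21902 - 3793)*(-12394 - 2361) + 21336) = (-49026 + (12/((-6*(-3))) + 20304))/(18109*(-14755) + 21336) = (-49026 + (12/18 + 20304))/(-267198295 + 21336) = (-49026 + (12*(1/18) + 20304))/(-267176959) = (-49026 + (2/3 + 20304))*(-1/267176959) = (-49026 + 60914/3)*(-1/267176959) = -86164/3*(-1/267176959) = 86164/801530877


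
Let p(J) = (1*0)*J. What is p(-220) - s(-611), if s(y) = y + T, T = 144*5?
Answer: -109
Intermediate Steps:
T = 720
p(J) = 0 (p(J) = 0*J = 0)
s(y) = 720 + y (s(y) = y + 720 = 720 + y)
p(-220) - s(-611) = 0 - (720 - 611) = 0 - 1*109 = 0 - 109 = -109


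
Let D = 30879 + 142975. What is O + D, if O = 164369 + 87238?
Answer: 425461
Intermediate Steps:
D = 173854
O = 251607
O + D = 251607 + 173854 = 425461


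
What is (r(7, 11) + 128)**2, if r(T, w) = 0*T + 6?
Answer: 17956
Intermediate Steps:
r(T, w) = 6 (r(T, w) = 0 + 6 = 6)
(r(7, 11) + 128)**2 = (6 + 128)**2 = 134**2 = 17956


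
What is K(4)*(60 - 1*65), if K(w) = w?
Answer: -20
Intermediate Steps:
K(4)*(60 - 1*65) = 4*(60 - 1*65) = 4*(60 - 65) = 4*(-5) = -20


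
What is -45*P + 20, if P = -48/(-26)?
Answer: -820/13 ≈ -63.077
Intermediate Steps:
P = 24/13 (P = -48*(-1/26) = 24/13 ≈ 1.8462)
-45*P + 20 = -45*24/13 + 20 = -1080/13 + 20 = -820/13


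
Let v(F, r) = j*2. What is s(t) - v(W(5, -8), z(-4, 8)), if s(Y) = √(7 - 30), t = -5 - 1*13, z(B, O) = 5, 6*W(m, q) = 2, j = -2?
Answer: 4 + I*√23 ≈ 4.0 + 4.7958*I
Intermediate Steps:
W(m, q) = ⅓ (W(m, q) = (⅙)*2 = ⅓)
v(F, r) = -4 (v(F, r) = -2*2 = -4)
t = -18 (t = -5 - 13 = -18)
s(Y) = I*√23 (s(Y) = √(-23) = I*√23)
s(t) - v(W(5, -8), z(-4, 8)) = I*√23 - 1*(-4) = I*√23 + 4 = 4 + I*√23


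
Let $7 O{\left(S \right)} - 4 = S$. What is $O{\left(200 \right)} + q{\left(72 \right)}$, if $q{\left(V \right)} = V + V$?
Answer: $\frac{1212}{7} \approx 173.14$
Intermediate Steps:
$q{\left(V \right)} = 2 V$
$O{\left(S \right)} = \frac{4}{7} + \frac{S}{7}$
$O{\left(200 \right)} + q{\left(72 \right)} = \left(\frac{4}{7} + \frac{1}{7} \cdot 200\right) + 2 \cdot 72 = \left(\frac{4}{7} + \frac{200}{7}\right) + 144 = \frac{204}{7} + 144 = \frac{1212}{7}$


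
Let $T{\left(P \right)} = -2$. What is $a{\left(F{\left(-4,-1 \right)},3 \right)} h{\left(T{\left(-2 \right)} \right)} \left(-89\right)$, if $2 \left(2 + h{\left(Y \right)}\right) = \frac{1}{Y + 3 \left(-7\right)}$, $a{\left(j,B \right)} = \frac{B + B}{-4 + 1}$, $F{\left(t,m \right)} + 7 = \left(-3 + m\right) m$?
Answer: $- \frac{8277}{23} \approx -359.87$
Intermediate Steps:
$F{\left(t,m \right)} = -7 + m \left(-3 + m\right)$ ($F{\left(t,m \right)} = -7 + \left(-3 + m\right) m = -7 + m \left(-3 + m\right)$)
$a{\left(j,B \right)} = - \frac{2 B}{3}$ ($a{\left(j,B \right)} = \frac{2 B}{-3} = 2 B \left(- \frac{1}{3}\right) = - \frac{2 B}{3}$)
$h{\left(Y \right)} = -2 + \frac{1}{2 \left(-21 + Y\right)}$ ($h{\left(Y \right)} = -2 + \frac{1}{2 \left(Y + 3 \left(-7\right)\right)} = -2 + \frac{1}{2 \left(Y - 21\right)} = -2 + \frac{1}{2 \left(-21 + Y\right)}$)
$a{\left(F{\left(-4,-1 \right)},3 \right)} h{\left(T{\left(-2 \right)} \right)} \left(-89\right) = \left(- \frac{2}{3}\right) 3 \frac{85 - -8}{2 \left(-21 - 2\right)} \left(-89\right) = - 2 \frac{85 + 8}{2 \left(-23\right)} \left(-89\right) = - 2 \cdot \frac{1}{2} \left(- \frac{1}{23}\right) 93 \left(-89\right) = \left(-2\right) \left(- \frac{93}{46}\right) \left(-89\right) = \frac{93}{23} \left(-89\right) = - \frac{8277}{23}$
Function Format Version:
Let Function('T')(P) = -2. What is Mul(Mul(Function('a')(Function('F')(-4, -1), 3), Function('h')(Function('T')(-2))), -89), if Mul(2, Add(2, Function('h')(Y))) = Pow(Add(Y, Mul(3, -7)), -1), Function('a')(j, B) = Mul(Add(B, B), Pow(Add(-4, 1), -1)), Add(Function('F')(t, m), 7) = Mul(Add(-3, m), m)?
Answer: Rational(-8277, 23) ≈ -359.87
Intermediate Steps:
Function('F')(t, m) = Add(-7, Mul(m, Add(-3, m))) (Function('F')(t, m) = Add(-7, Mul(Add(-3, m), m)) = Add(-7, Mul(m, Add(-3, m))))
Function('a')(j, B) = Mul(Rational(-2, 3), B) (Function('a')(j, B) = Mul(Mul(2, B), Pow(-3, -1)) = Mul(Mul(2, B), Rational(-1, 3)) = Mul(Rational(-2, 3), B))
Function('h')(Y) = Add(-2, Mul(Rational(1, 2), Pow(Add(-21, Y), -1))) (Function('h')(Y) = Add(-2, Mul(Rational(1, 2), Pow(Add(Y, Mul(3, -7)), -1))) = Add(-2, Mul(Rational(1, 2), Pow(Add(Y, -21), -1))) = Add(-2, Mul(Rational(1, 2), Pow(Add(-21, Y), -1))))
Mul(Mul(Function('a')(Function('F')(-4, -1), 3), Function('h')(Function('T')(-2))), -89) = Mul(Mul(Mul(Rational(-2, 3), 3), Mul(Rational(1, 2), Pow(Add(-21, -2), -1), Add(85, Mul(-4, -2)))), -89) = Mul(Mul(-2, Mul(Rational(1, 2), Pow(-23, -1), Add(85, 8))), -89) = Mul(Mul(-2, Mul(Rational(1, 2), Rational(-1, 23), 93)), -89) = Mul(Mul(-2, Rational(-93, 46)), -89) = Mul(Rational(93, 23), -89) = Rational(-8277, 23)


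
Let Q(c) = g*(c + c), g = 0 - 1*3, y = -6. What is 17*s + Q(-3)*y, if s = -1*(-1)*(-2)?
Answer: -142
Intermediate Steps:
s = -2 (s = 1*(-2) = -2)
g = -3 (g = 0 - 3 = -3)
Q(c) = -6*c (Q(c) = -3*(c + c) = -6*c)
17*s + Q(-3)*y = 17*(-2) - 6*(-3)*(-6) = -34 + 18*(-6) = -34 - 108 = -142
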